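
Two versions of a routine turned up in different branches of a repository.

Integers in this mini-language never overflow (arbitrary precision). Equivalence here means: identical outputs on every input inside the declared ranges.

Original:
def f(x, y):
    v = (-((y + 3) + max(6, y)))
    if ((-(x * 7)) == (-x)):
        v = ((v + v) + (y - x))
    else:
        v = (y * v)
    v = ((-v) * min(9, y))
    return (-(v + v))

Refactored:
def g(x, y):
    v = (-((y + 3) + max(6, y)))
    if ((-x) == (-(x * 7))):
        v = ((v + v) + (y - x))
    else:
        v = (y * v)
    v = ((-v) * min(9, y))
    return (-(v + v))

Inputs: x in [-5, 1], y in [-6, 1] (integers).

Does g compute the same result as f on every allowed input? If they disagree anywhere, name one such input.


Changes here: same computation, different form; the full 56-point sweep finds no disagreement.
verdict: equivalent


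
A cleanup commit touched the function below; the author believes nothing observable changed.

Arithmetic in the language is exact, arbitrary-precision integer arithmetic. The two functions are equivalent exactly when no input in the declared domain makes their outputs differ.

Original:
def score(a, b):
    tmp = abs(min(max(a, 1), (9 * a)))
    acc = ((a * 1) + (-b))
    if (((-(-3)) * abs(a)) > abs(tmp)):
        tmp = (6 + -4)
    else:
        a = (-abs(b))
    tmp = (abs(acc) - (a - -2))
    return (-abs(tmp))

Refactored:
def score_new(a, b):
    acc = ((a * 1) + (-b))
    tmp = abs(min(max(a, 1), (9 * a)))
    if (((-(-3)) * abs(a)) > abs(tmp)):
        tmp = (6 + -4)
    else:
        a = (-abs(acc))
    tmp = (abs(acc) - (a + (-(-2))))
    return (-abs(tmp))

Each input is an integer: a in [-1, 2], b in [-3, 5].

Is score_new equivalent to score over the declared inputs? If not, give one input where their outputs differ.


a=-1, b=-3 yields -3 from score but -2 from score_new.
verdict: not equivalent; witness: a=-1, b=-3


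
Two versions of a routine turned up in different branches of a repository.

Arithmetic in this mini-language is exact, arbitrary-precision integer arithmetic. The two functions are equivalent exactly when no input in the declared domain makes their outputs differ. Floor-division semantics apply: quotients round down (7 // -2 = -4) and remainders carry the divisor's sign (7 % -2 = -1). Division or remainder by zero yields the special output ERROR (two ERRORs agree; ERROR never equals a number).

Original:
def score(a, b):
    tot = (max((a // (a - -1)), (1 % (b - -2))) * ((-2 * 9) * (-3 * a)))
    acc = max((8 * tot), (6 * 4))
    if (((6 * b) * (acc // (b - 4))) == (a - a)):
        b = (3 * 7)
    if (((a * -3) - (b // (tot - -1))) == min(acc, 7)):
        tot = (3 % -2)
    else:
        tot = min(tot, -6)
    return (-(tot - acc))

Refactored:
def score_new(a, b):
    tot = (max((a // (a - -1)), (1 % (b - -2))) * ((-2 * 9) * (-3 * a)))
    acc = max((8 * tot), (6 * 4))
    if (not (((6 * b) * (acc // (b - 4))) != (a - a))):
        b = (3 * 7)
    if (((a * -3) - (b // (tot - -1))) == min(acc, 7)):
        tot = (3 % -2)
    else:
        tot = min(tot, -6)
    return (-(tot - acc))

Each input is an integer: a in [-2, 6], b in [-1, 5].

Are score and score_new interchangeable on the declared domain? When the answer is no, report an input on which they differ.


This is a faithful refactor — boolean connective usage differs, and comparison usage differs, but the computed results match everywhere.
As a probe, take a=1, b=-1: score runs tot=0, then acc=24, then (((6 * b) * (acc // (b - 4))) == (a - a)) is false, then (((a * -3) - (b // (tot - -1))) == min(acc, 7)) is false, then tot=-6, then returns 30; score_new runs tot=0, then acc=24, then (not (((6 * b) * (acc // (b - 4))) != (a - a))) is false, then (((a * -3) - (b // (tot - -1))) == min(acc, 7)) is false, then tot=-6, then returns 30; both end at 30.
An exhaustive pass over the 63 declared inputs shows identical outputs.
verdict: equivalent


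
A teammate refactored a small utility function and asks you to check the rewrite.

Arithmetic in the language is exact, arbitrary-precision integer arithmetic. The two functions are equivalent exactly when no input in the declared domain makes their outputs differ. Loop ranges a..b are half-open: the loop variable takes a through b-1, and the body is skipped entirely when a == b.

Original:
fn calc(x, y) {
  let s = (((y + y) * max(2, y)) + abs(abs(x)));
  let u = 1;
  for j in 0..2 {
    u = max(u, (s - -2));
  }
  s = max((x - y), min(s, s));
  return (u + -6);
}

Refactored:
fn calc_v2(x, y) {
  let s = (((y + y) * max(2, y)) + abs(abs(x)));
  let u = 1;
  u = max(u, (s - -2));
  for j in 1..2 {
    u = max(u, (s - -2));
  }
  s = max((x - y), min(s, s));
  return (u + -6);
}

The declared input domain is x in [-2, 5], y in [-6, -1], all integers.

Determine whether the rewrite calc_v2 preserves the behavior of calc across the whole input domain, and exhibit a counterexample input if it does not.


Side by side, the visible changes include: arithmetic usage differs, and statement counts differ, and loop structure differs, and min/max/abs usage differs, and constant usage differs.
As a probe, take x=-2, y=-6: calc runs s = -22; u = 1; [j=0]; u = 1; [j=1]; u = 1; s = 4; return -5; calc_v2 runs s = -22; u = 1; u = 1; [j=1]; u = 1; s = 4; return -5; both end at -5.
Across all 48 domain points the two functions coincide.
verdict: equivalent


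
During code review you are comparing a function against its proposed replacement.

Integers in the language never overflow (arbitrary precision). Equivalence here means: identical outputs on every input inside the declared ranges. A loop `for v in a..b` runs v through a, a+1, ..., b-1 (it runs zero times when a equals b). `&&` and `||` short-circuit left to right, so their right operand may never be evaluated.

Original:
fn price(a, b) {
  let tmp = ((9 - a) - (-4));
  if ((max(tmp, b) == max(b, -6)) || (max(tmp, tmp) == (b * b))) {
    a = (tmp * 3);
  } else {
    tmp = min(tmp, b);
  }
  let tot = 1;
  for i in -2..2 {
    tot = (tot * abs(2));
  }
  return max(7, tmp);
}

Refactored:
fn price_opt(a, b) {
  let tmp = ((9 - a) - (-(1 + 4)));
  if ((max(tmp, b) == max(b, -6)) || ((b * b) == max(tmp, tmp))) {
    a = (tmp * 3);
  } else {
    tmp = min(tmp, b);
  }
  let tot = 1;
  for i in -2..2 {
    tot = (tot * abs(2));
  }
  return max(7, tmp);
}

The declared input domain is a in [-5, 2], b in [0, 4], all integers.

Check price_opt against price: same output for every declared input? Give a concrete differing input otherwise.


Not equivalent: a=-3, b=4 separates them (16 vs 7).
price: tmp := 16 | ((max(tmp, b) == max(b, -6)) || (max(tmp, tmp) == (b * b))): true | a := 48 | tot := 1 | iter i=-2: | tot := 2 | iter i=-1: | tot := 4 | iter i=0: | tot := 8 | iter i=1: | tot := 16 | result 16
price_opt: tmp := 17 | ((max(tmp, b) == max(b, -6)) || ((b * b) == max(tmp, tmp))): false | tmp := 4 | tot := 1 | iter i=-2: | tot := 2 | iter i=-1: | tot := 4 | iter i=0: | tot := 8 | iter i=1: | tot := 16 | result 7
verdict: not equivalent; witness: a=-3, b=4


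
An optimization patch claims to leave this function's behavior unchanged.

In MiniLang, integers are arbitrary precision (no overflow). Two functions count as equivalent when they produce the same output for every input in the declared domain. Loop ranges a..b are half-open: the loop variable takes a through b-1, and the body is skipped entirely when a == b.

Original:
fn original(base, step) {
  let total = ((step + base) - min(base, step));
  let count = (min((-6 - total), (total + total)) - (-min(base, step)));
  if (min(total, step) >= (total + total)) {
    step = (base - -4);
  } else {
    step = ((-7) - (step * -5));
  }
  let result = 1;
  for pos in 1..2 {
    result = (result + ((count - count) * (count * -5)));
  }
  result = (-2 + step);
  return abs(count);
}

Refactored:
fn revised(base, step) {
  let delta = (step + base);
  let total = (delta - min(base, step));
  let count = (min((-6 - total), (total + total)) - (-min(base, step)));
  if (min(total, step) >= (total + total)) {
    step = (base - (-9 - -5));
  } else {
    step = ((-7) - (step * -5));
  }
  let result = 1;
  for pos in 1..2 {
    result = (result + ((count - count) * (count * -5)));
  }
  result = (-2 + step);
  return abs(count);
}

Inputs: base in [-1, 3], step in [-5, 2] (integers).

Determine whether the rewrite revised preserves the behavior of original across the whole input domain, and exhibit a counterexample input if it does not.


Comparing the listings, the differences include: local variable names differ, statement counts differ, arithmetic usage differs, constant usage differs.
As a probe, take base=3, step=0: original runs total = 3; count = -9; (min(total, step) >= (total + total)) -> false; step = -7; result = 1; [pos=1]; result = 1; result = -9; return 9; revised runs delta = 3; total = 3; count = -9; (min(total, step) >= (total + total)) -> false; step = -7; result = 1; [pos=1]; result = 1; result = -9; return 9; both end at 9.
Across all 40 domain points the two functions coincide.
verdict: equivalent


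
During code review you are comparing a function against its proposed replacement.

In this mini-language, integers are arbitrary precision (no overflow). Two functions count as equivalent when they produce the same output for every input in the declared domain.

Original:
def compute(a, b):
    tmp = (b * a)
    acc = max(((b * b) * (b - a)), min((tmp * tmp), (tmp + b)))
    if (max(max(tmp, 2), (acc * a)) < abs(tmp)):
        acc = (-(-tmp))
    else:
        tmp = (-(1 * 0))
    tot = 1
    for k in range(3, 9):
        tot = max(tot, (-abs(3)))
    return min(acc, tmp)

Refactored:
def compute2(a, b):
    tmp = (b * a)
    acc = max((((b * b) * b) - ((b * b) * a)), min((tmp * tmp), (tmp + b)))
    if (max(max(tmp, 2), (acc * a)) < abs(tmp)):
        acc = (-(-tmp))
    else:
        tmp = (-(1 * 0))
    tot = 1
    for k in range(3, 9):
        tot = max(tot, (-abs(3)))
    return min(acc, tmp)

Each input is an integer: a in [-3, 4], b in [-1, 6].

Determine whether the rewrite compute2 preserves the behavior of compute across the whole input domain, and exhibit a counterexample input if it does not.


Comparing the listings, the differences include: arithmetic usage differs.
As a probe, take a=3, b=1: compute runs tmp becomes 3; next acc becomes 4; next (max(max(tmp, 2), (acc * a)) < abs(tmp)) evaluates to false; next tmp becomes 0; next tot becomes 1; next at k=3:; next tot becomes 1; next at k=4:; next tot becomes 1; next at k=5:; next tot becomes 1; next at k=6:; next tot becomes 1; next at k=7:; next tot becomes 1; next at k=8:; next tot becomes 1; next final value 0; compute2 runs tmp becomes 3; next acc becomes 4; next (max(max(tmp, 2), (acc * a)) < abs(tmp)) evaluates to false; next tmp becomes 0; next tot becomes 1; next at k=3:; next tot becomes 1; next at k=4:; next tot becomes 1; next at k=5:; next tot becomes 1; next at k=6:; next tot becomes 1; next at k=7:; next tot becomes 1; next at k=8:; next tot becomes 1; next final value 0; both end at 0.
Every one of the 64 inputs gives matching results.
verdict: equivalent


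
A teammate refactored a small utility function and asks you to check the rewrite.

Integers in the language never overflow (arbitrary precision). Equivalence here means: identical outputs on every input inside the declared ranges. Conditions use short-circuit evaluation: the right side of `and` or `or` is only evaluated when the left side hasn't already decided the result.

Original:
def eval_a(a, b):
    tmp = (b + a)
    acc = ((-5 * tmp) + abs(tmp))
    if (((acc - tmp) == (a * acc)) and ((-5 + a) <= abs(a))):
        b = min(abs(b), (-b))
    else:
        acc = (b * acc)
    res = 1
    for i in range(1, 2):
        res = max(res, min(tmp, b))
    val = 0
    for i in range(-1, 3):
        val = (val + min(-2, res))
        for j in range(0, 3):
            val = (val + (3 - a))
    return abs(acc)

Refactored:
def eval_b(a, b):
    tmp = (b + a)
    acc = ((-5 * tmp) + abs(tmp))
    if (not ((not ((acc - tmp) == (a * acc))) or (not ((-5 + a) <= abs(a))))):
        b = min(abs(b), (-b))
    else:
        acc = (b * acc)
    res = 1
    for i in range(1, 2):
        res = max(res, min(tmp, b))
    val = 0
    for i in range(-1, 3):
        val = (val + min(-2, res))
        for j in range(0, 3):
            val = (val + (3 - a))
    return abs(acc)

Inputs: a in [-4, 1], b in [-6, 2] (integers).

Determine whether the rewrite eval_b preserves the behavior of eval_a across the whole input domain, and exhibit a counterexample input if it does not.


The two versions differ — the changes include boolean connective usage differs.
Tracing a=-4, b=-1: eval_a: tmp=-5, then acc=30, then (((acc - tmp) == (a * acc)) and ((-5 + a) <= abs(a))) is false, then acc=-30, then res=1, then (i=1), then res=1, then val=0, then (i=-1), then val=-2, then (j=0), then val=5, then (j=1), then val=12, then (j=2), then val=19, then (i=0), then val=17, then (j=0), then val=24, then (j=1), then val=31, then (j=2), then val=38, then (i=1), then val=36, then (j=0), then val=43, then (j=1), then val=50, then (j=2), then val=57, then (i=2), then val=55, then (j=0), then val=62, then (j=1), then val=69, then (j=2), then val=76, then returns 30 | eval_b: tmp=-5, then acc=30, then (not ((not ((acc - tmp) == (a * acc))) or (not ((-5 + a) <= abs(a))))) is false, then acc=-30, then res=1, then (i=1), then res=1, then val=0, then (i=-1), then val=-2, then (j=0), then val=5, then (j=1), then val=12, then (j=2), then val=19, then (i=0), then val=17, then (j=0), then val=24, then (j=1), then val=31, then (j=2), then val=38, then (i=1), then val=36, then (j=0), then val=43, then (j=1), then val=50, then (j=2), then val=57, then (i=2), then val=55, then (j=0), then val=62, then (j=1), then val=69, then (j=2), then val=76, then returns 30 — matching result 30.
Across all 54 domain points the two functions coincide.
verdict: equivalent


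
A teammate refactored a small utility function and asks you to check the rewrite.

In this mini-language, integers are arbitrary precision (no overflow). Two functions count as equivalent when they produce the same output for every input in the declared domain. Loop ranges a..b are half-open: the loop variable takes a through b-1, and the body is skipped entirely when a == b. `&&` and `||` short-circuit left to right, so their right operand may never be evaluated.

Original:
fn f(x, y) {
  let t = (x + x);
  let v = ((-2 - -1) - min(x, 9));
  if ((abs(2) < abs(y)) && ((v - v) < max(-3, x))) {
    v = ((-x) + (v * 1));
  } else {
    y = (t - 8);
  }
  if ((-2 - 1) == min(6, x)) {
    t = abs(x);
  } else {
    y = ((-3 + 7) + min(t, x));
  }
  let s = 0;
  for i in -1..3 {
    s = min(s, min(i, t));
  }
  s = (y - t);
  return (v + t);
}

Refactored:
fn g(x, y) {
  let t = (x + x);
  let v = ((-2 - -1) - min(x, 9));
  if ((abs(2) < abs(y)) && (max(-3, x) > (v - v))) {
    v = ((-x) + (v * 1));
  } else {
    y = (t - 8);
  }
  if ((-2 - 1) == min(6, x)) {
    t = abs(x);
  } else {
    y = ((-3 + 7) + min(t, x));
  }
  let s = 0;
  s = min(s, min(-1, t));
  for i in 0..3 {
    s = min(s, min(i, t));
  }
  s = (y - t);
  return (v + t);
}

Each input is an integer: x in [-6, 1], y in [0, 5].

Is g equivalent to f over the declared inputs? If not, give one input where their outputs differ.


Although statement counts differ; also min/max/abs usage differs; also loop structure differs; also constant usage differs; also comparison usage differs, 48/48 inputs agree.
verdict: equivalent


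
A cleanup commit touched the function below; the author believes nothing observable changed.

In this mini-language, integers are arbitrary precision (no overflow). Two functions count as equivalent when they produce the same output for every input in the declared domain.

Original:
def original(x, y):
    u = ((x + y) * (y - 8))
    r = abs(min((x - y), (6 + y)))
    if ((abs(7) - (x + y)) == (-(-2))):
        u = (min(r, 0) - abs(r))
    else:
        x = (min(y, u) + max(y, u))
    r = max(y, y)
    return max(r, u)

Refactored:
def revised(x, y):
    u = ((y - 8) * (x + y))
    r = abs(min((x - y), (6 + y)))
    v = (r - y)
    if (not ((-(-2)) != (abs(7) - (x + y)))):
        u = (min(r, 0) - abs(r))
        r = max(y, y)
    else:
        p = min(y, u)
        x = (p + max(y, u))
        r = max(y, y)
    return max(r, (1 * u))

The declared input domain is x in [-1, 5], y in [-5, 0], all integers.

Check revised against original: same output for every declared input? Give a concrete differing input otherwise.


Differences: arithmetic usage differs, constant usage differs, min/max/abs usage differs, comparison usage differs, statement counts differ, local variable names differ, boolean connective usage differs — yet all 42 inputs agree.
verdict: equivalent


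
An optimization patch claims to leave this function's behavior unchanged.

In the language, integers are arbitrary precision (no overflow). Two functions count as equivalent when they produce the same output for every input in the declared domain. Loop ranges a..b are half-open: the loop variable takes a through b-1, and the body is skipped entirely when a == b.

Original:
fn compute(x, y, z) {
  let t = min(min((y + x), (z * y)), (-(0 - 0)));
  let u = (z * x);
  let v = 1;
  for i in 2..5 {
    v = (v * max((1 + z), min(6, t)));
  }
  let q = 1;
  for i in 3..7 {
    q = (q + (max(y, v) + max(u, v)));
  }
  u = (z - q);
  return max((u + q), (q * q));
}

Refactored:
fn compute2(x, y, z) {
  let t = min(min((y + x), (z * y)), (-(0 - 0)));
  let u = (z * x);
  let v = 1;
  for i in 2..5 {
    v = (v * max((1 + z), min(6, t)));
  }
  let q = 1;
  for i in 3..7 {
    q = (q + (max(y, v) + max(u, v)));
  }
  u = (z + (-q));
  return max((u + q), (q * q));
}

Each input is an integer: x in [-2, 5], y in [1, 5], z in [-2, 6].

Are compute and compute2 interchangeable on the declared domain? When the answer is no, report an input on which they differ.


Side by side, the visible changes include: arithmetic usage differs.
Spot check at x=4, y=2, z=3 — compute: t = 0; u = 12; v = 1; [i=2]; v = 4; [i=3]; v = 16; [i=4]; v = 64; q = 1; [i=3]; q = 129; [i=4]; q = 257; [i=5]; q = 385; [i=6]; q = 513; u = -510; return 263169. compute2: t = 0; u = 12; v = 1; [i=2]; v = 4; [i=3]; v = 16; [i=4]; v = 64; q = 1; [i=3]; q = 129; [i=4]; q = 257; [i=5]; q = 385; [i=6]; q = 513; u = -510; return 263169. Both give 263169.
An exhaustive pass over the 360 declared inputs shows identical outputs.
verdict: equivalent


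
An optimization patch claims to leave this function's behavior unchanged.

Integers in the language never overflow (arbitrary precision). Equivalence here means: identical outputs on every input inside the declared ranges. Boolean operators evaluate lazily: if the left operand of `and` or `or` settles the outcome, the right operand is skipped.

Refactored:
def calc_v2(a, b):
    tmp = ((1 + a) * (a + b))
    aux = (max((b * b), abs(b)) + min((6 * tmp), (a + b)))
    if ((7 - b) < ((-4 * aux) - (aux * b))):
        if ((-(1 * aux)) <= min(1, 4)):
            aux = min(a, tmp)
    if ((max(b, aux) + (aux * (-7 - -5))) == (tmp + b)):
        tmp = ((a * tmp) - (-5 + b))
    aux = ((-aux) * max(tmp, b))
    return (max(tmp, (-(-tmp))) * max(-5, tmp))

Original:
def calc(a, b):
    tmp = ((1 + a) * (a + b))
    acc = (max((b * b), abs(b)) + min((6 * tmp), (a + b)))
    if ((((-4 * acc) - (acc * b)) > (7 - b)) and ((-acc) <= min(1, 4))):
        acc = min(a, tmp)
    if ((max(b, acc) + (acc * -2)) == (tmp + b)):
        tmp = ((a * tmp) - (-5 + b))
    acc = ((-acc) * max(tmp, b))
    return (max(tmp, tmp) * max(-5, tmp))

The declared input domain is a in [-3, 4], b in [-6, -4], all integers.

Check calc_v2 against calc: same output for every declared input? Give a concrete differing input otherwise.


Reading the diff, among the changes: arithmetic usage differs, and statement counts differ, and local variable names differ, and constant usage differs, and branching structure differs, and comparison usage differs, and boolean connective usage differs.
Spot check at a=3, b=-6 — calc: tmp := -12 | acc := -36 | ((((-4 * acc) - (acc * b)) > (7 - b)) and ((-acc) <= min(1, 4))): false | ((max(b, acc) + (acc * -2)) == (tmp + b)): false | acc := -216 | result 60. calc_v2: tmp := -12 | aux := -36 | ((7 - b) < ((-4 * aux) - (aux * b))): false | ((max(b, aux) + (aux * (-7 - -5))) == (tmp + b)): false | aux := -216 | result 60. Both give 60.
Checked all 24 inputs in the declared domain: the outputs agree on every one.
verdict: equivalent


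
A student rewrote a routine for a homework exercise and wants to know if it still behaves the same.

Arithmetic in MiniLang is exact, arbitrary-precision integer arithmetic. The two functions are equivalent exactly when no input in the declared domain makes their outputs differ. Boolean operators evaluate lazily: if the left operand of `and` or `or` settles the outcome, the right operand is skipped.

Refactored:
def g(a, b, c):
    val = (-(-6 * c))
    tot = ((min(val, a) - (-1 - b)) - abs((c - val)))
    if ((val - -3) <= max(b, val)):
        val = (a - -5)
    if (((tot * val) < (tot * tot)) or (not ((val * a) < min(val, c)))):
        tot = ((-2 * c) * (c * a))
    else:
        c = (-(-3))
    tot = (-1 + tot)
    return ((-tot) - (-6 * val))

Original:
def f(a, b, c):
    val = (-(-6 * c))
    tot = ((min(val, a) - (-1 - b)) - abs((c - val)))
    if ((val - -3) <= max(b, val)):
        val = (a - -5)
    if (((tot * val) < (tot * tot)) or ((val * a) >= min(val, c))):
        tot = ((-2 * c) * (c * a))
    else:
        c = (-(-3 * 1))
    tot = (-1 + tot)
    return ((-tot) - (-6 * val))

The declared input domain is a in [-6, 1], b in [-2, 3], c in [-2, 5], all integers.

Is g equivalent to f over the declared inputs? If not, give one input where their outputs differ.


This is a faithful refactor — constant usage differs, arithmetic usage differs, boolean connective usage differs, comparison usage differs, but the computed results match everywhere.
As a probe, take a=-6, b=2, c=-1: f runs val = -6; tot = -8; ((val - -3) <= max(b, val)) -> true; val = -1; (((tot * val) < (tot * tot)) or ((val * a) >= min(val, c))) -> true; tot = 12; tot = 11; return -17; g runs val = -6; tot = -8; ((val - -3) <= max(b, val)) -> true; val = -1; (((tot * val) < (tot * tot)) or (not ((val * a) < min(val, c)))) -> true; tot = 12; tot = 11; return -17; both end at -17.
An exhaustive pass over the 384 declared inputs shows identical outputs.
verdict: equivalent


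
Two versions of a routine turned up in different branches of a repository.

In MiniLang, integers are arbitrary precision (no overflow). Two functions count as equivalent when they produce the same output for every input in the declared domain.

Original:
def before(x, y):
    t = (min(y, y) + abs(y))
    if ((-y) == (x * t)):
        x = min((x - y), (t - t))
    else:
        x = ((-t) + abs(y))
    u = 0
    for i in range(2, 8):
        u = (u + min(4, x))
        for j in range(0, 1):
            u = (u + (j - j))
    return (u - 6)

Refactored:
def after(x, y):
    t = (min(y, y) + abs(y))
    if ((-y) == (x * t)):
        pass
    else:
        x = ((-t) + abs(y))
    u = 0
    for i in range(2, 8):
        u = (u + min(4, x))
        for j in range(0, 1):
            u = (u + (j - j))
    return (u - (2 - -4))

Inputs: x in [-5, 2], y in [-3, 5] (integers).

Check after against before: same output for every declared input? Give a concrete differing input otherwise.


There is a counterexample at x=1, y=0: -6 on one side, 0 on the other.
before: t := 0 | ((-y) == (x * t)): true | x := 0 | u := 0 | iter i=2: | u := 0 | iter j=0: | u := 0 | iter i=3: | u := 0 | iter j=0: | u := 0 | iter i=4: | u := 0 | iter j=0: | u := 0 | iter i=5: | u := 0 | iter j=0: | u := 0 | iter i=6: | u := 0 | iter j=0: | u := 0 | iter i=7: | u := 0 | iter j=0: | u := 0 | result -6
after: t := 0 | ((-y) == (x * t)): true | u := 0 | iter i=2: | u := 1 | iter j=0: | u := 1 | iter i=3: | u := 2 | iter j=0: | u := 2 | iter i=4: | u := 3 | iter j=0: | u := 3 | iter i=5: | u := 4 | iter j=0: | u := 4 | iter i=6: | u := 5 | iter j=0: | u := 5 | iter i=7: | u := 6 | iter j=0: | u := 6 | result 0
verdict: not equivalent; witness: x=1, y=0


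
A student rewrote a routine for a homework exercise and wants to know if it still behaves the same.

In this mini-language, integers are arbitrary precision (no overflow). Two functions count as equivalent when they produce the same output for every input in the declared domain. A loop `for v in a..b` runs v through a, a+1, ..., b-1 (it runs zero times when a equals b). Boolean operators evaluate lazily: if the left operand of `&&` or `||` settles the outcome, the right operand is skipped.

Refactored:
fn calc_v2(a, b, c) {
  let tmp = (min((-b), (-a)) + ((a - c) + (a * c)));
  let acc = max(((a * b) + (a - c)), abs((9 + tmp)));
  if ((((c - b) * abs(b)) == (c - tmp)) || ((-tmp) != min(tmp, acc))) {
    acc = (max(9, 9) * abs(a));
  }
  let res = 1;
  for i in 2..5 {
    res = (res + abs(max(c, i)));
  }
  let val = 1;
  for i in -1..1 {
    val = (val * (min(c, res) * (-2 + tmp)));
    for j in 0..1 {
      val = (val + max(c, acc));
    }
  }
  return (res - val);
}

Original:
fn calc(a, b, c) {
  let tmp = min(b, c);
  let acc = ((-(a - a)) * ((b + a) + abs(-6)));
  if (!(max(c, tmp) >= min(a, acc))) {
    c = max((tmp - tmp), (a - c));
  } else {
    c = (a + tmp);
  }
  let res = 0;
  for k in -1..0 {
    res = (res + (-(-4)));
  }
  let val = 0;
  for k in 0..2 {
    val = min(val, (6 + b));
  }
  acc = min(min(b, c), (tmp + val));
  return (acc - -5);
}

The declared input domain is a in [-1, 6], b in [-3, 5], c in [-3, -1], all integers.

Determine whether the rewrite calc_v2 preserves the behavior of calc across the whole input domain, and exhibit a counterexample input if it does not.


Try a=-1, b=-3, c=-3.
calc: tmp becomes -3; next acc becomes 0; next (!(max(c, tmp) >= min(a, acc))) evaluates to true; next c becomes 2; next res becomes 0; next at k=-1:; next res becomes 4; next val becomes 0; next at k=0:; next val becomes 0; next at k=1:; next val becomes 0; next acc becomes -3; next final value 2
calc_v2: tmp becomes 6; next acc becomes 15; next ((((c - b) * abs(b)) == (c - tmp)) || ((-tmp) != min(tmp, acc))) evaluates to true; next acc becomes 9; next res becomes 1; next at i=2:; next res becomes 3; next at i=3:; next res becomes 6; next at i=4:; next res becomes 10; next val becomes 1; next at i=-1:; next val becomes -12; next at j=0:; next val becomes -3; next at i=0:; next val becomes 36; next at j=0:; next val becomes 45; next final value -35
2 vs -35 — the two versions disagree here.
verdict: not equivalent; witness: a=-1, b=-3, c=-3


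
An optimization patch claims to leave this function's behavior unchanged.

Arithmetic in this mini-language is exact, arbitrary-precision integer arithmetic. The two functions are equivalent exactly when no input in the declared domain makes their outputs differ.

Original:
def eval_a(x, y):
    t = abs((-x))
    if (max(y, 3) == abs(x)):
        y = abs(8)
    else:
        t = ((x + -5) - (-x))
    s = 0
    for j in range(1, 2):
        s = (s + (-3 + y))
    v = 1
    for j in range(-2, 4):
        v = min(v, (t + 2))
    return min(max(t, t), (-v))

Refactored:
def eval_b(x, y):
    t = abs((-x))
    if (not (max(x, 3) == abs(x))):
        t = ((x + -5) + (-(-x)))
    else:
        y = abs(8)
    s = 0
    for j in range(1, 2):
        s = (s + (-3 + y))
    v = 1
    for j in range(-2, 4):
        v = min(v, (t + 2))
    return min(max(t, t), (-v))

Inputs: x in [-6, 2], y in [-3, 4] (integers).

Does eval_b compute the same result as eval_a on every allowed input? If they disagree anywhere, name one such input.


These are not equivalent — on x=-4, y=4 the outputs split (-1 vs -13).
eval_a: t becomes 4; next (max(y, 3) == abs(x)) evaluates to true; next y becomes 8; next s becomes 0; next at j=1:; next s becomes 5; next v becomes 1; next at j=-2:; next v becomes 1; next at j=-1:; next v becomes 1; next at j=0:; next v becomes 1; next at j=1:; next v becomes 1; next at j=2:; next v becomes 1; next at j=3:; next v becomes 1; next final value -1
eval_b: t becomes 4; next (not (max(x, 3) == abs(x))) evaluates to true; next t becomes -13; next s becomes 0; next at j=1:; next s becomes 1; next v becomes 1; next at j=-2:; next v becomes -11; next at j=-1:; next v becomes -11; next at j=0:; next v becomes -11; next at j=1:; next v becomes -11; next at j=2:; next v becomes -11; next at j=3:; next v becomes -11; next final value -13
verdict: not equivalent; witness: x=-4, y=4


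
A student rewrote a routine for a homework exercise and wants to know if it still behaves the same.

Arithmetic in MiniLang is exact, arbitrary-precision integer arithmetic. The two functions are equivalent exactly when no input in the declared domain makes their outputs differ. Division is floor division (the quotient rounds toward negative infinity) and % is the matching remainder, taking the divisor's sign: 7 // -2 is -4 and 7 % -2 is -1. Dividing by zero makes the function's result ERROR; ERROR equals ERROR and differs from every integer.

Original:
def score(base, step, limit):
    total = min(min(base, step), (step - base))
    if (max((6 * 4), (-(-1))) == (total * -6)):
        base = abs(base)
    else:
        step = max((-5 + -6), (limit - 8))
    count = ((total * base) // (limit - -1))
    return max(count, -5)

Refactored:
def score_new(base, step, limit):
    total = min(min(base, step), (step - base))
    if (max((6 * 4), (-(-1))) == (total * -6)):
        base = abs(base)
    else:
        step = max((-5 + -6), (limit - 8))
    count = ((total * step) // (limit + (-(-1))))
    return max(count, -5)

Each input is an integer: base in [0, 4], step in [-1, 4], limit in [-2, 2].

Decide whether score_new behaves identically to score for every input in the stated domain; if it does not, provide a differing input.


Evaluate both at base=0, step=-1, limit=-2.
score: total = -1; (max((6 * 4), (-(-1))) == (total * -6)) -> false; step = -10; count = 0; return 0
score_new: total = -1; (max((6 * 4), (-(-1))) == (total * -6)) -> false; step = -10; count = -10; return -5
0 != -5, so the rewrite changes behavior.
verdict: not equivalent; witness: base=0, step=-1, limit=-2


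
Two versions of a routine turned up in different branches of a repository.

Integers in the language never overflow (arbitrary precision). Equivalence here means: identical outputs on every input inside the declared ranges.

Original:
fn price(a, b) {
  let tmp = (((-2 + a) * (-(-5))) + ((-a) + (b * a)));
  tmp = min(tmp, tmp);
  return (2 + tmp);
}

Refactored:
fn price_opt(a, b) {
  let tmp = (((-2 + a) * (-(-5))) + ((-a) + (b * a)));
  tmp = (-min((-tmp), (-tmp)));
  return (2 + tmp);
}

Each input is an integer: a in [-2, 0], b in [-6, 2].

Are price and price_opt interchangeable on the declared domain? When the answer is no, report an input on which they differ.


One difference looks behavioral, but it never changes the outcome for any declared input.
Tracing a=0, b=-1: price: tmp := -10 | tmp := -10 | result -8 | price_opt: tmp := -10 | tmp := -10 | result -8 — matching result -8.
Every one of the 27 inputs gives matching results.
verdict: equivalent


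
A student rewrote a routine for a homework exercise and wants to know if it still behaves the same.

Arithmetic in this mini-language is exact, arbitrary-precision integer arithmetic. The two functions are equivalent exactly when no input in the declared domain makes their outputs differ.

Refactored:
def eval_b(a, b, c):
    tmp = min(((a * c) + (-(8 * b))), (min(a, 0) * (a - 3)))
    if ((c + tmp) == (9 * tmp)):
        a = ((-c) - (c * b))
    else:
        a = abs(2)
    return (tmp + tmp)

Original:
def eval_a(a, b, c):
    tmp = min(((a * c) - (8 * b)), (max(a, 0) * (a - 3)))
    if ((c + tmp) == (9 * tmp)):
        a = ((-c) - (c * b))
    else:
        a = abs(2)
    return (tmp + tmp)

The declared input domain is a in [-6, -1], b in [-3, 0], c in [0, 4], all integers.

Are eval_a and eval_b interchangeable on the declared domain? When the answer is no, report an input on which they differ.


Input a=-6, b=-3, c=0: 0 from eval_a versus 48 from eval_b.
verdict: not equivalent; witness: a=-6, b=-3, c=0


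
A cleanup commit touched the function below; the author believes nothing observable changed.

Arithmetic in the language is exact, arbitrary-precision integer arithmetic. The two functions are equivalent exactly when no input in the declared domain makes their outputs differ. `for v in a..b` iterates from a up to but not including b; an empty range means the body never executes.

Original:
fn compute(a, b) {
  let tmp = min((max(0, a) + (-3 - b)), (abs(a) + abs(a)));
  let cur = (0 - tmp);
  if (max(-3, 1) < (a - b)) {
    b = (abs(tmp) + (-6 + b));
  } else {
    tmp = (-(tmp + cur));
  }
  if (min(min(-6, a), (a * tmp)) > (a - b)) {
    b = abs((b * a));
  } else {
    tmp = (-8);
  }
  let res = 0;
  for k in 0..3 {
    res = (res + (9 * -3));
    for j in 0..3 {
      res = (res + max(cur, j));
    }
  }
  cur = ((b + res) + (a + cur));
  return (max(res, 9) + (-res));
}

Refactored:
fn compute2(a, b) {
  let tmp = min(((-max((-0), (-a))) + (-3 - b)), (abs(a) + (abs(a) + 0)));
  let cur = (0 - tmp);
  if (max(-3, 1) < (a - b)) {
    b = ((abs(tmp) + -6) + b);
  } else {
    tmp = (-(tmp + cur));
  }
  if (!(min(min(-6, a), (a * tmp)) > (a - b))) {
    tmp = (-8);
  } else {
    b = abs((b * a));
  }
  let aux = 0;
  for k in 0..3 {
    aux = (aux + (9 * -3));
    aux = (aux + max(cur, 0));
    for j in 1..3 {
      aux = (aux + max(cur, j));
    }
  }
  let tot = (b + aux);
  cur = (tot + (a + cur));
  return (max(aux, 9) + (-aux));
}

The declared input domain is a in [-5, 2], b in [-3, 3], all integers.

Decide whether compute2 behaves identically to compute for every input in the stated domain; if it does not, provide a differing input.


Run the pair on a=-5, b=-3.
compute: tmp := 0 | cur := 0 | (max(-3, 1) < (a - b)): false | tmp := 0 | (min(min(-6, a), (a * tmp)) > (a - b)): false | tmp := -8 | res := 0 | iter k=0: | res := -27 | iter j=0: | res := -27 | iter j=1: | res := -26 | iter j=2: | res := -24 | iter k=1: | res := -51 | iter j=0: | res := -51 | iter j=1: | res := -50 | iter j=2: | res := -48 | iter k=2: | res := -75 | iter j=0: | res := -75 | iter j=1: | res := -74 | iter j=2: | res := -72 | cur := -80 | result 81
compute2: tmp := -5 | cur := 5 | (max(-3, 1) < (a - b)): false | tmp := 0 | (!(min(min(-6, a), (a * tmp)) > (a - b))): true | tmp := -8 | aux := 0 | iter k=0: | aux := -27 | aux := -22 | iter j=1: | aux := -17 | iter j=2: | aux := -12 | iter k=1: | aux := -39 | aux := -34 | iter j=1: | aux := -29 | iter j=2: | aux := -24 | iter k=2: | aux := -51 | aux := -46 | iter j=1: | aux := -41 | iter j=2: | aux := -36 | tot := -39 | cur := -39 | result 45
81 against 45: the behavior changed.
verdict: not equivalent; witness: a=-5, b=-3


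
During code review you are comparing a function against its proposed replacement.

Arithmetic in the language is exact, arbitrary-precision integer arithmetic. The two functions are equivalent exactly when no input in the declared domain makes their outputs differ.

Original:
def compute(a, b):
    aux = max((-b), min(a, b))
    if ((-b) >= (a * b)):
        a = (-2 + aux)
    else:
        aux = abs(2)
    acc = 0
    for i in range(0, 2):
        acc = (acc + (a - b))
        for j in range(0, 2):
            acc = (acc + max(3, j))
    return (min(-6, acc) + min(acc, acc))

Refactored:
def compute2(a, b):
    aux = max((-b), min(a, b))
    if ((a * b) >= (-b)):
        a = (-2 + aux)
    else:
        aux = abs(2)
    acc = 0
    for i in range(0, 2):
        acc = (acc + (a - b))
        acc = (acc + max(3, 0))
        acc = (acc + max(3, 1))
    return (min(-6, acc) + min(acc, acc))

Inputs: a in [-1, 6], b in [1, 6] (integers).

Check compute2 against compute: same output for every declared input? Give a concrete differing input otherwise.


At a=0, b=1: compute gives 4, compute2 gives 0.
verdict: not equivalent; witness: a=0, b=1


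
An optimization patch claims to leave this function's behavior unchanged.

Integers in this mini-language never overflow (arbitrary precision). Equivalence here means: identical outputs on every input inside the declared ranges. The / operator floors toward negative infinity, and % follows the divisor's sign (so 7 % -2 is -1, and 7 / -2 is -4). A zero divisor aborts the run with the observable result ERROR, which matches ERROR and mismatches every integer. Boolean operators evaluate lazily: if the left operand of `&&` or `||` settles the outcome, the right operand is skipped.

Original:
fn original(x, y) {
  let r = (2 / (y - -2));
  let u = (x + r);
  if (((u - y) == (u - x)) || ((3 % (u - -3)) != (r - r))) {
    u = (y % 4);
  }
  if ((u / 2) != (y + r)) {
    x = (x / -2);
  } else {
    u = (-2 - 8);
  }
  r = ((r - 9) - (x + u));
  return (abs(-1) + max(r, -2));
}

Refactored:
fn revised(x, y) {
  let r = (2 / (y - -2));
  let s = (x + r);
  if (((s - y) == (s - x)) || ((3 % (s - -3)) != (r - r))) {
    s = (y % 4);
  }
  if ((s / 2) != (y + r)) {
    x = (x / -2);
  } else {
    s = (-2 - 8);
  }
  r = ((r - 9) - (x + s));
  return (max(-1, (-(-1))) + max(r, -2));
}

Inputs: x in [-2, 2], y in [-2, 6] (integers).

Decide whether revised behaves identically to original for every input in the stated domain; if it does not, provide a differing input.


This is a faithful refactor — min/max/abs usage differs, plus constant usage differs, plus local variable names differ, but the computed results match everywhere.
Tracing x=0, y=5: original: r becomes 0; next u becomes 0; next (((u - y) == (u - x)) || ((3 % (u - -3)) != (r - r))) evaluates to false; next ((u / 2) != (y + r)) evaluates to true; next x becomes 0; next r becomes -9; next final value -1 | revised: r becomes 0; next s becomes 0; next (((s - y) == (s - x)) || ((3 % (s - -3)) != (r - r))) evaluates to false; next ((s / 2) != (y + r)) evaluates to true; next x becomes 0; next r becomes -9; next final value -1 — matching result -1.
Checked all 45 inputs in the declared domain: the outputs agree on every one.
verdict: equivalent


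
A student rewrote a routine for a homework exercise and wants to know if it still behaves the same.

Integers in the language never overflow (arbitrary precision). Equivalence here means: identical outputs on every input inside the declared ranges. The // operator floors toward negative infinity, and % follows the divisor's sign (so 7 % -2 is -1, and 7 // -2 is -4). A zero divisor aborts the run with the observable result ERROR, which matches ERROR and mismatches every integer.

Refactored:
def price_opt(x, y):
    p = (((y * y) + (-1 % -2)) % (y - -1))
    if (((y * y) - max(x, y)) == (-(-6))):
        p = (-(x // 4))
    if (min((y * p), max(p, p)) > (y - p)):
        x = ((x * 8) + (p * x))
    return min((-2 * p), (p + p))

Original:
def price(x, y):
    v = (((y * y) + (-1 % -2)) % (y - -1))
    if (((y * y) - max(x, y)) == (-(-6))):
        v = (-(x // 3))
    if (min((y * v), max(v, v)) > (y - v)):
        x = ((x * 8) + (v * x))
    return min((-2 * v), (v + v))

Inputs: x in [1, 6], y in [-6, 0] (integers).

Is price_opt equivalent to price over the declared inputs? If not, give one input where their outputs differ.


At x=3, y=-3: price gives -2, price_opt gives 0.
verdict: not equivalent; witness: x=3, y=-3


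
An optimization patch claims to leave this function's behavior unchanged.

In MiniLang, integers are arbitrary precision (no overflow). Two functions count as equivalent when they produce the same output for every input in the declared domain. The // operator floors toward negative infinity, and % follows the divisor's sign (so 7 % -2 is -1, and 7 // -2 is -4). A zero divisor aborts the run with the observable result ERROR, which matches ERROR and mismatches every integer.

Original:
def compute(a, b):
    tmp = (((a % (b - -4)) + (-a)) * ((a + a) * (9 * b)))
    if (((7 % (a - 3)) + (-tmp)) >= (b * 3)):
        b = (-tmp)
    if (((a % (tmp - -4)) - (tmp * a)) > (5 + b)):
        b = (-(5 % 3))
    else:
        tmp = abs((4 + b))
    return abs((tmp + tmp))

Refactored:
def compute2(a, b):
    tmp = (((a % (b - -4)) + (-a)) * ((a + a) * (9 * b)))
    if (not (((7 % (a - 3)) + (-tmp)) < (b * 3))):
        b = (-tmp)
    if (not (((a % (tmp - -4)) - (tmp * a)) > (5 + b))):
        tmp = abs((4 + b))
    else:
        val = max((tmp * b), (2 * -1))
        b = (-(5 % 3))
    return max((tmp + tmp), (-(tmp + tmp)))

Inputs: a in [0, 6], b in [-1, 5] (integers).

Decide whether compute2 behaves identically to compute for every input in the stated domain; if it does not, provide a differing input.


The two are interchangeable: min/max/abs usage differs; comparison usage differs; statement counts differ; constant usage differs; local variable names differ; boolean connective usage differs; arithmetic usage differs, and every declared input agrees.
One worked example (a=6, b=1) — compute: tmp=-540, then (((7 % (a - 3)) + (-tmp)) >= (b * 3)) is true, then b=540, then (((a % (tmp - -4)) - (tmp * a)) > (5 + b)) is true, then b=-2, then returns 1080; compute2: tmp=-540, then (not (((7 % (a - 3)) + (-tmp)) < (b * 3))) is true, then b=540, then (not (((a % (tmp - -4)) - (tmp * a)) > (5 + b))) is false, then val=-2, then b=-2, then returns 1080; agreement on 1080.
An exhaustive pass over the 49 declared inputs shows identical outputs.
verdict: equivalent
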